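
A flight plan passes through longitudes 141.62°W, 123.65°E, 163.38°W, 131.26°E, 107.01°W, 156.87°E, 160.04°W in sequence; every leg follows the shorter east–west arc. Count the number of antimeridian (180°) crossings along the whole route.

Leg 1: -141.62° → +123.65°, shortest Δλ = -94.73° (west) — crosses 180°.
Leg 2: +123.65° → -163.38°, shortest Δλ = 72.97° (east) — crosses 180°.
Leg 3: -163.38° → +131.26°, shortest Δλ = -65.36° (west) — crosses 180°.
Leg 4: +131.26° → -107.01°, shortest Δλ = 121.73° (east) — crosses 180°.
Leg 5: -107.01° → +156.87°, shortest Δλ = -96.12° (west) — crosses 180°.
Leg 6: +156.87° → -160.04°, shortest Δλ = 43.09° (east) — crosses 180°.
Total crossings: 6.

6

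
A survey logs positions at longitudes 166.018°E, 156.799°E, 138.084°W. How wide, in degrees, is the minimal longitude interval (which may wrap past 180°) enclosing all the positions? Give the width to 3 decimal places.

Sort the longitudes: -138.084°, +156.799°, +166.018°.
Eastward gaps between consecutive values (wrapping around): 294.883°, 9.219°, 55.898°.
Largest gap = 294.883° ⇒ minimal covering band is its complement: 360° − 294.883° = 65.117°.
Band runs from +156.799° eastward to -138.084°, crossing the antimeridian.

65.117°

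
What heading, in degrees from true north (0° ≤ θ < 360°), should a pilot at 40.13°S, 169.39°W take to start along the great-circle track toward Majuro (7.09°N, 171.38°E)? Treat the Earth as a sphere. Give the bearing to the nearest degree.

Δλ = 171.38 − -169.39 = 340.77°; wrapped into (−180°, 180°]: -19.23°.
θ = atan2( sin Δλ · cos φ₂ , cos φ₁ · sin φ₂ − sin φ₁ · cos φ₂ · cos Δλ )
  = atan2(-0.32684, 0.69828) = -25.083° → normalised to [0°, 360°): 334.917°.

335°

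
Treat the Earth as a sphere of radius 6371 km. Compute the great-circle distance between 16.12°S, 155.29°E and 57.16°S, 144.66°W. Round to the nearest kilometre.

6720 km

Δλ = -144.66 − 155.29 = -299.95°; wrapped into (−180°, 180°]: 60.05°.
Δφ = -57.16 − -16.12 = -41.04°.
a = sin²(Δφ/2) + cos φ₁ · cos φ₂ · sin²(Δλ/2) = 0.253315.
c = 2·atan2(√a, √(1−a)) = 1.05484 rad → d = 6371·c ≈ 6720.36 km.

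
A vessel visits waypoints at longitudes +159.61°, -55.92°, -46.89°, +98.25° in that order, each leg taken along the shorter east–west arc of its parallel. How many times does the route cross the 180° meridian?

Leg 1: +159.61° → -55.92°, shortest Δλ = 144.47° (east) — crosses 180°.
Leg 2: -55.92° → -46.89°, shortest Δλ = 9.03° (east) — does not cross 180°.
Leg 3: -46.89° → +98.25°, shortest Δλ = 145.14° (east) — does not cross 180°.
Total crossings: 1.

1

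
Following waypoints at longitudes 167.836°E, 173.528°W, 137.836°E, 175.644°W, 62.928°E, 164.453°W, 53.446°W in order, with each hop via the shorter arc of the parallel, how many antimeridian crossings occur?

Leg 1: +167.836° → -173.528°, shortest Δλ = 18.636° (east) — crosses 180°.
Leg 2: -173.528° → +137.836°, shortest Δλ = -48.636° (west) — crosses 180°.
Leg 3: +137.836° → -175.644°, shortest Δλ = 46.52° (east) — crosses 180°.
Leg 4: -175.644° → +62.928°, shortest Δλ = -121.428° (west) — crosses 180°.
Leg 5: +62.928° → -164.453°, shortest Δλ = 132.619° (east) — crosses 180°.
Leg 6: -164.453° → -53.446°, shortest Δλ = 111.007° (east) — does not cross 180°.
Total crossings: 5.

5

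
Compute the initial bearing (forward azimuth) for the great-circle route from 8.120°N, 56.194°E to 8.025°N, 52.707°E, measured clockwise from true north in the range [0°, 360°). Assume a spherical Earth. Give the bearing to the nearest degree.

Δλ = 52.707 − 56.194 = -3.487°.
θ = atan2( sin Δλ · cos φ₂ , cos φ₁ · sin φ₂ − sin φ₁ · cos φ₂ · cos Δλ )
  = atan2(-0.06023, -0.00140) = -91.331° → normalised to [0°, 360°): 268.669°.

269°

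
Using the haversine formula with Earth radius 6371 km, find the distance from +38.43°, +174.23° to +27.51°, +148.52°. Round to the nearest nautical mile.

Δλ = 148.52 − 174.23 = -25.71°.
Δφ = 27.51 − 38.43 = -10.92°.
a = sin²(Δφ/2) + cos φ₁ · cos φ₂ · sin²(Δλ/2) = 0.043445.
c = 2·atan2(√a, √(1−a)) = 0.41995 rad → d = 6371·c ≈ 2675.51 km ≈ 1444.66 nmi.

1445 nmi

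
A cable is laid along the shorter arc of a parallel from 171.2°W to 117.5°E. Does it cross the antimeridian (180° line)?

Yes

Naïve |117.5 − -171.2| = 288.7° > 180°, so the shorter arc goes the other way round — across 180°.
Signed shortest Δλ = ((117.5 − -171.2 + 180) mod 360) − 180 = -71.3°.
Going west by 71.3° from -171.2° passes through 180° before reaching +117.5°.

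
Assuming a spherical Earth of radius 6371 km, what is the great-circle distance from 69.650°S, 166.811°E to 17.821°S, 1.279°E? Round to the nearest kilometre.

Δλ = 1.279 − 166.811 = -165.532°.
Δφ = -17.821 − -69.650 = 51.829°.
a = sin²(Δφ/2) + cos φ₁ · cos φ₂ · sin²(Δλ/2) = 0.516813.
c = 2·atan2(√a, √(1−a)) = 1.60443 rad → d = 6371·c ≈ 10221.82 km.

10222 km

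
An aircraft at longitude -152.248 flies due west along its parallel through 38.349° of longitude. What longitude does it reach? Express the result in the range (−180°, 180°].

+169.403°

Start at -152.248°; shift −38.349° → -190.597°.
-190.597° lies outside (−180°, 180°]; add 360° → +169.403°.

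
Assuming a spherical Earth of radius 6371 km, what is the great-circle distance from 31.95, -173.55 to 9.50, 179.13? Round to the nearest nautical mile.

Δλ = 179.13 − -173.55 = 352.68°; wrapped into (−180°, 180°]: -7.32°.
Δφ = 9.50 − 31.95 = -22.45°.
a = sin²(Δφ/2) + cos φ₁ · cos φ₂ · sin²(Δλ/2) = 0.041304.
c = 2·atan2(√a, √(1−a)) = 0.40932 rad → d = 6371·c ≈ 2607.76 km ≈ 1408.08 nmi.

1408 nmi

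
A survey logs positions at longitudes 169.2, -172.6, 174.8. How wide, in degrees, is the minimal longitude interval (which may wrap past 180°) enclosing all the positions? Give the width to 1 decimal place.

Sort the longitudes: -172.6°, +169.2°, +174.8°.
Eastward gaps between consecutive values (wrapping around): 341.8°, 5.6°, 12.6°.
Largest gap = 341.8° ⇒ minimal covering band is its complement: 360° − 341.8° = 18.2°.
Band runs from +169.2° eastward to -172.6°, crossing the antimeridian.

18.2°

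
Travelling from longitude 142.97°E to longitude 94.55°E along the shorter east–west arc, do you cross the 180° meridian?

No

Signed shortest Δλ = ((94.55 − 142.97 + 180) mod 360) − 180 = -48.42°.
Going west by 48.42° from +142.97° reaches +94.55° without touching 180°.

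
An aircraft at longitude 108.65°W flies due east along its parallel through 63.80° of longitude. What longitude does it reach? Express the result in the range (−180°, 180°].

44.85°W

Start at -108.65°; shift +63.80° → -44.85°.
-44.85° already lies in (−180°, 180°].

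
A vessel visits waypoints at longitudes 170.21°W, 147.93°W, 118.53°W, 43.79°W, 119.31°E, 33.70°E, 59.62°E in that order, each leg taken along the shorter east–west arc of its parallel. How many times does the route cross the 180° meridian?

Leg 1: -170.21° → -147.93°, shortest Δλ = 22.28° (east) — does not cross 180°.
Leg 2: -147.93° → -118.53°, shortest Δλ = 29.4° (east) — does not cross 180°.
Leg 3: -118.53° → -43.79°, shortest Δλ = 74.74° (east) — does not cross 180°.
Leg 4: -43.79° → +119.31°, shortest Δλ = 163.1° (east) — does not cross 180°.
Leg 5: +119.31° → +33.70°, shortest Δλ = -85.61° (west) — does not cross 180°.
Leg 6: +33.70° → +59.62°, shortest Δλ = 25.92° (east) — does not cross 180°.
Total crossings: 0.

0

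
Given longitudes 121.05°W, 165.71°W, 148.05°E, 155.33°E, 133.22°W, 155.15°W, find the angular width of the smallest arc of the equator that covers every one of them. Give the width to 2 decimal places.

90.90°

Sort the longitudes: -165.71°, -155.15°, -133.22°, -121.05°, +148.05°, +155.33°.
Eastward gaps between consecutive values (wrapping around): 10.56°, 21.93°, 12.17°, 269.10°, 7.28°, 38.96°.
Largest gap = 269.10° ⇒ minimal covering band is its complement: 360° − 269.10° = 90.90°.
Band runs from +148.05° eastward to -121.05°, crossing the antimeridian.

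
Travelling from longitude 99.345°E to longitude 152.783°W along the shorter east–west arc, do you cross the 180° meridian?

Naïve |-152.783 − 99.345| = 252.128° > 180°, so the shorter arc goes the other way round — across 180°.
Signed shortest Δλ = ((-152.783 − 99.345 + 180) mod 360) − 180 = 107.872°.
Going east by 107.872° from +99.345° passes through 180° before reaching -152.783°.

Yes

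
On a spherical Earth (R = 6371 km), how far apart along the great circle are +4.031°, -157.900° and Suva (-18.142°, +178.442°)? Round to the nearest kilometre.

Δλ = 178.442 − -157.900 = 336.342°; wrapped into (−180°, 180°]: -23.658°.
Δφ = -18.142 − 4.031 = -22.173°.
a = sin²(Δφ/2) + cos φ₁ · cos φ₂ · sin²(Δλ/2) = 0.076809.
c = 2·atan2(√a, √(1−a)) = 0.56164 rad → d = 6371·c ≈ 3578.23 km.

3578 km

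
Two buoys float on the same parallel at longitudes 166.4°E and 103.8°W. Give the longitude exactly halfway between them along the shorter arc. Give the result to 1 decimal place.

Signed shortest Δλ from +166.4° to -103.8° is +89.8°.
Midpoint longitude = +166.4° + (+89.8°)/2 = +166.4° + 44.9° = +211.3°.
Normalise into (−180°, 180°]: -148.7°.
(The naïve average (+166.4 + -103.8)/2 = 31.3° is on the wrong side of the globe.)

148.7°W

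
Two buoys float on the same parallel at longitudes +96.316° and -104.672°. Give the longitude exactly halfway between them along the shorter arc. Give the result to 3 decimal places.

Signed shortest Δλ from +96.316° to -104.672° is +159.012°.
Midpoint longitude = +96.316° + (+159.012°)/2 = +96.316° + 79.506° = +175.822°.
(The naïve average (+96.316 + -104.672)/2 = -4.178° is on the wrong side of the globe.)

+175.822°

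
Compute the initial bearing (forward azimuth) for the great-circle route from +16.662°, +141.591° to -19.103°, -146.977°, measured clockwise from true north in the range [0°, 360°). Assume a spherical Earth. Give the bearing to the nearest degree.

Δλ = -146.977 − 141.591 = -288.568°; wrapped into (−180°, 180°]: 71.432°.
θ = atan2( sin Δλ · cos φ₂ , cos φ₁ · sin φ₂ − sin φ₁ · cos φ₂ · cos Δλ )
  = atan2(0.89574, -0.39980) = 114.053° → normalised to [0°, 360°): 114.053°.

114°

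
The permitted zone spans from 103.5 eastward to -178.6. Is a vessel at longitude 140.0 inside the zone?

Yes

Band width going east from +103.5° to -178.6°: ((-178.6 − 103.5) mod 360) = 77.9°.
Offset of +140.0° east of the west edge: ((140.0 − 103.5) mod 360) = 36.5°.
36.5° ≤ 77.9° ⇒ inside.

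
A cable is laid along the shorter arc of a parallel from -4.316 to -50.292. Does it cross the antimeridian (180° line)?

No

Signed shortest Δλ = ((-50.292 − -4.316 + 180) mod 360) − 180 = -45.976°.
Going west by 45.976° from -4.316° reaches -50.292° without touching 180°.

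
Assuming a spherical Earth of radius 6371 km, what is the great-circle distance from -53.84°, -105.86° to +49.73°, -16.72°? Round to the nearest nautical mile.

Δλ = -16.72 − -105.86 = 89.14°.
Δφ = 49.73 − -53.84 = 103.57°.
a = sin²(Δφ/2) + cos φ₁ · cos φ₂ · sin²(Δλ/2) = 0.805153.
c = 2·atan2(√a, √(1−a)) = 2.22724 rad → d = 6371·c ≈ 14189.77 km ≈ 7661.86 nmi.

7662 nmi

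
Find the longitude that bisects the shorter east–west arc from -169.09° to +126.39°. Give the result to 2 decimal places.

+158.65°

Signed shortest Δλ from -169.09° to +126.39° is -64.52°.
Midpoint longitude = -169.09° + (-64.52°)/2 = -169.09° − 32.26° = -201.35°.
Normalise into (−180°, 180°]: +158.65°.
(The naïve average (-169.09 + +126.39)/2 = -21.35° is on the wrong side of the globe.)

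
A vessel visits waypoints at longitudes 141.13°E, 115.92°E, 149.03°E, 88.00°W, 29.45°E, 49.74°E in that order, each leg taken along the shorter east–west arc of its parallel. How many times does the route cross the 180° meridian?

1

Leg 1: +141.13° → +115.92°, shortest Δλ = -25.21° (west) — does not cross 180°.
Leg 2: +115.92° → +149.03°, shortest Δλ = 33.11° (east) — does not cross 180°.
Leg 3: +149.03° → -88.00°, shortest Δλ = 122.97° (east) — crosses 180°.
Leg 4: -88.00° → +29.45°, shortest Δλ = 117.45° (east) — does not cross 180°.
Leg 5: +29.45° → +49.74°, shortest Δλ = 20.29° (east) — does not cross 180°.
Total crossings: 1.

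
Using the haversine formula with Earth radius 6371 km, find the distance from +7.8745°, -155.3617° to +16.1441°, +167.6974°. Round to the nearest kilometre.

Δλ = 167.6974 − -155.3617 = 323.0591°; wrapped into (−180°, 180°]: -36.9409°.
Δφ = 16.1441 − 7.8745 = 8.2696°.
a = sin²(Δφ/2) + cos φ₁ · cos φ₂ · sin²(Δλ/2) = 0.100704.
c = 2·atan2(√a, √(1−a)) = 0.64584 rad → d = 6371·c ≈ 4114.67 km.

4115 km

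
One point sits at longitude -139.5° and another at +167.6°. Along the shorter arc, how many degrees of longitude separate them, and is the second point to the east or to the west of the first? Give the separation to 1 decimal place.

Raw difference: 167.6 − -139.5 = 307.1°.
Normalise into (−180°, 180°]: 307.1° − 360° = -52.9°.
Negative ⇒ the second point lies to the west; separation 52.9°.

52.9° west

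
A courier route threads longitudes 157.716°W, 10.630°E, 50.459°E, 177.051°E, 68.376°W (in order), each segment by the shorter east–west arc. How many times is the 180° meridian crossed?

1

Leg 1: -157.716° → +10.630°, shortest Δλ = 168.346° (east) — does not cross 180°.
Leg 2: +10.630° → +50.459°, shortest Δλ = 39.829° (east) — does not cross 180°.
Leg 3: +50.459° → +177.051°, shortest Δλ = 126.592° (east) — does not cross 180°.
Leg 4: +177.051° → -68.376°, shortest Δλ = 114.573° (east) — crosses 180°.
Total crossings: 1.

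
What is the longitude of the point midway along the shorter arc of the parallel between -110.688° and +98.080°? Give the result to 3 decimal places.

+173.696°

Signed shortest Δλ from -110.688° to +98.080° is -151.232°.
Midpoint longitude = -110.688° + (-151.232°)/2 = -110.688° − 75.616° = -186.304°.
Normalise into (−180°, 180°]: +173.696°.
(The naïve average (-110.688 + +98.080)/2 = -6.304° is on the wrong side of the globe.)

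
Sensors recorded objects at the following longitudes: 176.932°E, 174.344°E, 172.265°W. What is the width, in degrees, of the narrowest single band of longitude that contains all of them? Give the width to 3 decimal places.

Sort the longitudes: -172.265°, +174.344°, +176.932°.
Eastward gaps between consecutive values (wrapping around): 346.609°, 2.588°, 10.803°.
Largest gap = 346.609° ⇒ minimal covering band is its complement: 360° − 346.609° = 13.391°.
Band runs from +174.344° eastward to -172.265°, crossing the antimeridian.

13.391°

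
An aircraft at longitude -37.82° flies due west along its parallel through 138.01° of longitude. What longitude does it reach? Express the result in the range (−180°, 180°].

-175.83°

Start at -37.82°; shift −138.01° → -175.83°.
-175.83° already lies in (−180°, 180°].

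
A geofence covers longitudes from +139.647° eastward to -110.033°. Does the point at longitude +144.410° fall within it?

Yes

Band width going east from +139.647° to -110.033°: ((-110.033 − 139.647) mod 360) = 110.320°.
Offset of +144.410° east of the west edge: ((144.410 − 139.647) mod 360) = 4.763°.
4.763° ≤ 110.320° ⇒ inside.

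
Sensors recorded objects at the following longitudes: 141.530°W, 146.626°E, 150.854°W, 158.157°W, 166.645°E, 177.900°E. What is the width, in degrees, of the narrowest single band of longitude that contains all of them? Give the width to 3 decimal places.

Sort the longitudes: -158.157°, -150.854°, -141.530°, +146.626°, +166.645°, +177.900°.
Eastward gaps between consecutive values (wrapping around): 7.303°, 9.324°, 288.156°, 20.019°, 11.255°, 23.943°.
Largest gap = 288.156° ⇒ minimal covering band is its complement: 360° − 288.156° = 71.844°.
Band runs from +146.626° eastward to -141.530°, crossing the antimeridian.

71.844°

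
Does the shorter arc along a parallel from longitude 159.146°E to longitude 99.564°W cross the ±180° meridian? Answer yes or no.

Naïve |-99.564 − 159.146| = 258.71° > 180°, so the shorter arc goes the other way round — across 180°.
Signed shortest Δλ = ((-99.564 − 159.146 + 180) mod 360) − 180 = 101.29°.
Going east by 101.29° from +159.146° passes through 180° before reaching -99.564°.

Yes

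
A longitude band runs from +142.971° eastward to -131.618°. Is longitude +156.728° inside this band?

Yes

Band width going east from +142.971° to -131.618°: ((-131.618 − 142.971) mod 360) = 85.411°.
Offset of +156.728° east of the west edge: ((156.728 − 142.971) mod 360) = 13.757°.
13.757° ≤ 85.411° ⇒ inside.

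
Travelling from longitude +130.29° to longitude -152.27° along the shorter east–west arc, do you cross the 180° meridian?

Yes

Naïve |-152.27 − 130.29| = 282.56° > 180°, so the shorter arc goes the other way round — across 180°.
Signed shortest Δλ = ((-152.27 − 130.29 + 180) mod 360) − 180 = 77.44°.
Going east by 77.44° from +130.29° passes through 180° before reaching -152.27°.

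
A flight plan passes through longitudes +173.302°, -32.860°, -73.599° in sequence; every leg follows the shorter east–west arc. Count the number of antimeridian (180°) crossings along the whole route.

Leg 1: +173.302° → -32.860°, shortest Δλ = 153.838° (east) — crosses 180°.
Leg 2: -32.860° → -73.599°, shortest Δλ = -40.739° (west) — does not cross 180°.
Total crossings: 1.

1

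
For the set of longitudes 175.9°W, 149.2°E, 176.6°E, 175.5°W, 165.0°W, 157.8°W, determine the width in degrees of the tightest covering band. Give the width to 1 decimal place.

53.0°

Sort the longitudes: -175.9°, -175.5°, -165.0°, -157.8°, +149.2°, +176.6°.
Eastward gaps between consecutive values (wrapping around): 0.4°, 10.5°, 7.2°, 307.0°, 27.4°, 7.5°.
Largest gap = 307.0° ⇒ minimal covering band is its complement: 360° − 307.0° = 53.0°.
Band runs from +149.2° eastward to -157.8°, crossing the antimeridian.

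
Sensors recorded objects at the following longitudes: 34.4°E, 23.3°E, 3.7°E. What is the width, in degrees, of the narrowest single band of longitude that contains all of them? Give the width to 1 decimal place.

30.7°

Sort the longitudes: +3.7°, +23.3°, +34.4°.
Eastward gaps between consecutive values (wrapping around): 19.6°, 11.1°, 329.3°.
Largest gap = 329.3° ⇒ minimal covering band is its complement: 360° − 329.3° = 30.7°.
Band runs from +3.7° eastward to +34.4°.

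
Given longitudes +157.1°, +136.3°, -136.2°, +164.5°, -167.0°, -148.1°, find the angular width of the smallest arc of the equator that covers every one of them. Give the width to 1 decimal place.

Sort the longitudes: -167.0°, -148.1°, -136.2°, +136.3°, +157.1°, +164.5°.
Eastward gaps between consecutive values (wrapping around): 18.9°, 11.9°, 272.5°, 20.8°, 7.4°, 28.5°.
Largest gap = 272.5° ⇒ minimal covering band is its complement: 360° − 272.5° = 87.5°.
Band runs from +136.3° eastward to -136.2°, crossing the antimeridian.

87.5°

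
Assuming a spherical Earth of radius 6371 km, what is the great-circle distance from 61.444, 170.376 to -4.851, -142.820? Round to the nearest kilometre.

Δλ = -142.820 − 170.376 = -313.196°; wrapped into (−180°, 180°]: 46.804°.
Δφ = -4.851 − 61.444 = -66.295°.
a = sin²(Δφ/2) + cos φ₁ · cos φ₂ · sin²(Δλ/2) = 0.374124.
c = 2·atan2(√a, √(1−a)) = 1.31631 rad → d = 6371·c ≈ 8386.19 km.

8386 km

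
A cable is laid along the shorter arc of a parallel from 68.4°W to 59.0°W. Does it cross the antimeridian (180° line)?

No

Signed shortest Δλ = ((-59.0 − -68.4 + 180) mod 360) − 180 = 9.4°.
Going east by 9.4° from -68.4° reaches -59.0° without touching 180°.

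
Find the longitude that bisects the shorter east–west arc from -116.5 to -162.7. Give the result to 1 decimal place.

-139.6°

Signed shortest Δλ from -116.5° to -162.7° is -46.2°.
Midpoint longitude = -116.5° + (-46.2°)/2 = -116.5° − 23.1° = -139.6°.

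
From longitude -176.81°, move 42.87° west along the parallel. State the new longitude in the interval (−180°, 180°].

+140.32°

Start at -176.81°; shift −42.87° → -219.68°.
-219.68° lies outside (−180°, 180°]; add 360° → +140.32°.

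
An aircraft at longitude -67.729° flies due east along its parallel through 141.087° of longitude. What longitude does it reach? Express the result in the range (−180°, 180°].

Start at -67.729°; shift +141.087° → +73.358°.
+73.358° already lies in (−180°, 180°].

+73.358°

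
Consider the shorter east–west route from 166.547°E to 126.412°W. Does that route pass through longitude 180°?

Naïve |-126.412 − 166.547| = 292.959° > 180°, so the shorter arc goes the other way round — across 180°.
Signed shortest Δλ = ((-126.412 − 166.547 + 180) mod 360) − 180 = 67.041°.
Going east by 67.041° from +166.547° passes through 180° before reaching -126.412°.

Yes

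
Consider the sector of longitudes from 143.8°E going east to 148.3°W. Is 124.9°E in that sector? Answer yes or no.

Band width going east from +143.8° to -148.3°: ((-148.3 − 143.8) mod 360) = 67.9°.
Offset of +124.9° east of the west edge: ((124.9 − 143.8) mod 360) = 341.1°.
341.1° > 67.9° ⇒ outside.

No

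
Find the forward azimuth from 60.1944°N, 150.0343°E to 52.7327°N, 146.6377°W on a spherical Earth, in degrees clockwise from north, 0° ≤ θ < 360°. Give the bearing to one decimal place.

Δλ = -146.6377 − 150.0343 = -296.6720°; wrapped into (−180°, 180°]: 63.3280°.
θ = atan2( sin Δλ · cos φ₂ , cos φ₁ · sin φ₂ − sin φ₁ · cos φ₂ · cos Δλ )
  = atan2(0.54110, 0.15971) = 73.555° → normalised to [0°, 360°): 73.555°.

73.6°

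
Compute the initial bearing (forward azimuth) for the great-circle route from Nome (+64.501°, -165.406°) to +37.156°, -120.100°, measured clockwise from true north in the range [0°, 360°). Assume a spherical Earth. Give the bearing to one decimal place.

Δλ = -120.100 − -165.406 = 45.306°.
θ = atan2( sin Δλ · cos φ₂ , cos φ₁ · sin φ₂ − sin φ₁ · cos φ₂ · cos Δλ )
  = atan2(0.56656, -0.24593) = 113.464° → normalised to [0°, 360°): 113.464°.

113.5°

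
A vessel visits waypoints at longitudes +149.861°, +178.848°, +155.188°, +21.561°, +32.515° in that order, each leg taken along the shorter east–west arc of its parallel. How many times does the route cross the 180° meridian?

Leg 1: +149.861° → +178.848°, shortest Δλ = 28.987° (east) — does not cross 180°.
Leg 2: +178.848° → +155.188°, shortest Δλ = -23.66° (west) — does not cross 180°.
Leg 3: +155.188° → +21.561°, shortest Δλ = -133.627° (west) — does not cross 180°.
Leg 4: +21.561° → +32.515°, shortest Δλ = 10.954° (east) — does not cross 180°.
Total crossings: 0.

0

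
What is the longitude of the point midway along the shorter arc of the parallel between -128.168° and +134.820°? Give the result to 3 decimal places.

-176.674°

Signed shortest Δλ from -128.168° to +134.820° is -97.012°.
Midpoint longitude = -128.168° + (-97.012°)/2 = -128.168° − 48.506° = -176.674°.
(The naïve average (-128.168 + +134.820)/2 = 3.326° is on the wrong side of the globe.)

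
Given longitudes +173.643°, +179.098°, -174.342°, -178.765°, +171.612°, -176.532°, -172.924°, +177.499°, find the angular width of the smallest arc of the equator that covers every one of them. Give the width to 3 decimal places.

Sort the longitudes: -178.765°, -176.532°, -174.342°, -172.924°, +171.612°, +173.643°, +177.499°, +179.098°.
Eastward gaps between consecutive values (wrapping around): 2.233°, 2.190°, 1.418°, 344.536°, 2.031°, 3.856°, 1.599°, 2.137°.
Largest gap = 344.536° ⇒ minimal covering band is its complement: 360° − 344.536° = 15.464°.
Band runs from +171.612° eastward to -172.924°, crossing the antimeridian.

15.464°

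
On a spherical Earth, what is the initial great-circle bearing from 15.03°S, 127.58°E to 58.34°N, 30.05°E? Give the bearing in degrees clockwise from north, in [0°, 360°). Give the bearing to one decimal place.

Δλ = 30.05 − 127.58 = -97.53°.
θ = atan2( sin Δλ · cos φ₂ , cos φ₁ · sin φ₂ − sin φ₁ · cos φ₂ · cos Δλ )
  = atan2(-0.52035, 0.80422) = -32.904° → normalised to [0°, 360°): 327.096°.

327.1°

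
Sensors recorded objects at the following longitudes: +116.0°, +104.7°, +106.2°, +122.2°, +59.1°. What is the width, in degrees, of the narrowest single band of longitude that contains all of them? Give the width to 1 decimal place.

Sort the longitudes: +59.1°, +104.7°, +106.2°, +116.0°, +122.2°.
Eastward gaps between consecutive values (wrapping around): 45.6°, 1.5°, 9.8°, 6.2°, 296.9°.
Largest gap = 296.9° ⇒ minimal covering band is its complement: 360° − 296.9° = 63.1°.
Band runs from +59.1° eastward to +122.2°.

63.1°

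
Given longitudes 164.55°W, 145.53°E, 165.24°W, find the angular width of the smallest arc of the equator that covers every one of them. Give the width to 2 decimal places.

49.92°

Sort the longitudes: -165.24°, -164.55°, +145.53°.
Eastward gaps between consecutive values (wrapping around): 0.69°, 310.08°, 49.23°.
Largest gap = 310.08° ⇒ minimal covering band is its complement: 360° − 310.08° = 49.92°.
Band runs from +145.53° eastward to -164.55°, crossing the antimeridian.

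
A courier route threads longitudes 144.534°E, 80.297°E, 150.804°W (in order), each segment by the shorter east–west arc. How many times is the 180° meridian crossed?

1

Leg 1: +144.534° → +80.297°, shortest Δλ = -64.237° (west) — does not cross 180°.
Leg 2: +80.297° → -150.804°, shortest Δλ = 128.899° (east) — crosses 180°.
Total crossings: 1.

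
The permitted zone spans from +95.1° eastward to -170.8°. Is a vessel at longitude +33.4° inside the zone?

Band width going east from +95.1° to -170.8°: ((-170.8 − 95.1) mod 360) = 94.1°.
Offset of +33.4° east of the west edge: ((33.4 − 95.1) mod 360) = 298.3°.
298.3° > 94.1° ⇒ outside.

No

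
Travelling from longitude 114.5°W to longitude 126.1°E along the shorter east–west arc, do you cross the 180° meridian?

Naïve |126.1 − -114.5| = 240.6° > 180°, so the shorter arc goes the other way round — across 180°.
Signed shortest Δλ = ((126.1 − -114.5 + 180) mod 360) − 180 = -119.4°.
Going west by 119.4° from -114.5° passes through 180° before reaching +126.1°.

Yes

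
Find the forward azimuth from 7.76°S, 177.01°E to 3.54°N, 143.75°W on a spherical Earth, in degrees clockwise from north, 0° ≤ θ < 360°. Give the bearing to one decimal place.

Δλ = -143.75 − 177.01 = -320.76°; wrapped into (−180°, 180°]: 39.24°.
θ = atan2( sin Δλ · cos φ₂ , cos φ₁ · sin φ₂ − sin φ₁ · cos φ₂ · cos Δλ )
  = atan2(0.63136, 0.16556) = 75.307° → normalised to [0°, 360°): 75.307°.

75.3°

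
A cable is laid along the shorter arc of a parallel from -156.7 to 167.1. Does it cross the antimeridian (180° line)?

Yes

Naïve |167.1 − -156.7| = 323.8° > 180°, so the shorter arc goes the other way round — across 180°.
Signed shortest Δλ = ((167.1 − -156.7 + 180) mod 360) − 180 = -36.2°.
Going west by 36.2° from -156.7° passes through 180° before reaching +167.1°.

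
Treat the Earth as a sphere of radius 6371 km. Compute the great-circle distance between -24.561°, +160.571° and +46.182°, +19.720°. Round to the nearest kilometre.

15792 km

Δλ = 19.720 − 160.571 = -140.851°.
Δφ = 46.182 − -24.561 = 70.743°.
a = sin²(Δφ/2) + cos φ₁ · cos φ₂ · sin²(Δλ/2) = 0.894136.
c = 2·atan2(√a, √(1−a)) = 2.47879 rad → d = 6371·c ≈ 15792.39 km.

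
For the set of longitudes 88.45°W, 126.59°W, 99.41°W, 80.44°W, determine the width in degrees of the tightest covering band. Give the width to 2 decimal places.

46.15°

Sort the longitudes: -126.59°, -99.41°, -88.45°, -80.44°.
Eastward gaps between consecutive values (wrapping around): 27.18°, 10.96°, 8.01°, 313.85°.
Largest gap = 313.85° ⇒ minimal covering band is its complement: 360° − 313.85° = 46.15°.
Band runs from -126.59° eastward to -80.44°.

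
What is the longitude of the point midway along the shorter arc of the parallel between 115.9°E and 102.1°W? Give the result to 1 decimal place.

173.1°W

Signed shortest Δλ from +115.9° to -102.1° is +142.0°.
Midpoint longitude = +115.9° + (+142.0°)/2 = +115.9° + 71.0° = +186.9°.
Normalise into (−180°, 180°]: -173.1°.
(The naïve average (+115.9 + -102.1)/2 = 6.9° is on the wrong side of the globe.)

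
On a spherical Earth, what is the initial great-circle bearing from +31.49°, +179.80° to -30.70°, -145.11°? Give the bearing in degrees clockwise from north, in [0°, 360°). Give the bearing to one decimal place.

Δλ = -145.11 − 179.80 = -324.91°; wrapped into (−180°, 180°]: 35.09°.
θ = atan2( sin Δλ · cos φ₂ , cos φ₁ · sin φ₂ − sin φ₁ · cos φ₂ · cos Δλ )
  = atan2(0.49430, -0.80287) = 148.381° → normalised to [0°, 360°): 148.381°.

148.4°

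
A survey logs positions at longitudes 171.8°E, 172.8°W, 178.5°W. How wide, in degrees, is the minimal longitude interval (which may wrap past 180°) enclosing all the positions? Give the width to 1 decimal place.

15.4°

Sort the longitudes: -178.5°, -172.8°, +171.8°.
Eastward gaps between consecutive values (wrapping around): 5.7°, 344.6°, 9.7°.
Largest gap = 344.6° ⇒ minimal covering band is its complement: 360° − 344.6° = 15.4°.
Band runs from +171.8° eastward to -172.8°, crossing the antimeridian.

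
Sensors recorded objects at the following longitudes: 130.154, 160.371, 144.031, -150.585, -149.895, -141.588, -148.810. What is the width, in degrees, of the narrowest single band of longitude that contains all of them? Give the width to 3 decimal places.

Sort the longitudes: -150.585°, -149.895°, -148.810°, -141.588°, +130.154°, +144.031°, +160.371°.
Eastward gaps between consecutive values (wrapping around): 0.690°, 1.085°, 7.222°, 271.742°, 13.877°, 16.340°, 49.044°.
Largest gap = 271.742° ⇒ minimal covering band is its complement: 360° − 271.742° = 88.258°.
Band runs from +130.154° eastward to -141.588°, crossing the antimeridian.

88.258°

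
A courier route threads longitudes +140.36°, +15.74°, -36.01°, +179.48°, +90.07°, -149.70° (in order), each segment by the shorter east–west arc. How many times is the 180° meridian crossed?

2

Leg 1: +140.36° → +15.74°, shortest Δλ = -124.62° (west) — does not cross 180°.
Leg 2: +15.74° → -36.01°, shortest Δλ = -51.75° (west) — does not cross 180°.
Leg 3: -36.01° → +179.48°, shortest Δλ = -144.51° (west) — crosses 180°.
Leg 4: +179.48° → +90.07°, shortest Δλ = -89.41° (west) — does not cross 180°.
Leg 5: +90.07° → -149.70°, shortest Δλ = 120.23° (east) — crosses 180°.
Total crossings: 2.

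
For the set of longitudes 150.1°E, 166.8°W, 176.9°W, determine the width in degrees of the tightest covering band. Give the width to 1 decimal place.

Sort the longitudes: -176.9°, -166.8°, +150.1°.
Eastward gaps between consecutive values (wrapping around): 10.1°, 316.9°, 33.0°.
Largest gap = 316.9° ⇒ minimal covering band is its complement: 360° − 316.9° = 43.1°.
Band runs from +150.1° eastward to -166.8°, crossing the antimeridian.

43.1°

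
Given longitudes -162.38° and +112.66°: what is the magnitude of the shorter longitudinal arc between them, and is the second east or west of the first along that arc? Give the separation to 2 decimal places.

84.96° west

Raw difference: 112.66 − -162.38 = 275.04°.
Normalise into (−180°, 180°]: 275.04° − 360° = -84.96°.
Negative ⇒ the second point lies to the west; separation 84.96°.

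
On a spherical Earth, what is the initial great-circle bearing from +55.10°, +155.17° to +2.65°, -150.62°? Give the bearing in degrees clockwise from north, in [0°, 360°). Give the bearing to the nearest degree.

119°

Δλ = -150.62 − 155.17 = -305.79°; wrapped into (−180°, 180°]: 54.21°.
θ = atan2( sin Δλ · cos φ₂ , cos φ₁ · sin φ₂ − sin φ₁ · cos φ₂ · cos Δλ )
  = atan2(0.81030, -0.45267) = 119.190° → normalised to [0°, 360°): 119.190°.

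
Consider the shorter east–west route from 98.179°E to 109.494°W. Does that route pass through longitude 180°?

Yes

Naïve |-109.494 − 98.179| = 207.673° > 180°, so the shorter arc goes the other way round — across 180°.
Signed shortest Δλ = ((-109.494 − 98.179 + 180) mod 360) − 180 = 152.327°.
Going east by 152.327° from +98.179° passes through 180° before reaching -109.494°.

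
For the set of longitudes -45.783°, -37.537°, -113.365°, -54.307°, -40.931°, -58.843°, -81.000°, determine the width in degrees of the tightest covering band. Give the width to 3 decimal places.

Sort the longitudes: -113.365°, -81.000°, -58.843°, -54.307°, -45.783°, -40.931°, -37.537°.
Eastward gaps between consecutive values (wrapping around): 32.365°, 22.157°, 4.536°, 8.524°, 4.852°, 3.394°, 284.172°.
Largest gap = 284.172° ⇒ minimal covering band is its complement: 360° − 284.172° = 75.828°.
Band runs from -113.365° eastward to -37.537°.

75.828°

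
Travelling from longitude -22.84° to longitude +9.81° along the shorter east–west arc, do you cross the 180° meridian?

Signed shortest Δλ = ((9.81 − -22.84 + 180) mod 360) − 180 = 32.65°.
Going east by 32.65° from -22.84° reaches +9.81° without touching 180°.

No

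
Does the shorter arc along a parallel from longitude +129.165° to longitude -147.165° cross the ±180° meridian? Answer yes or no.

Naïve |-147.165 − 129.165| = 276.33° > 180°, so the shorter arc goes the other way round — across 180°.
Signed shortest Δλ = ((-147.165 − 129.165 + 180) mod 360) − 180 = 83.67°.
Going east by 83.67° from +129.165° passes through 180° before reaching -147.165°.

Yes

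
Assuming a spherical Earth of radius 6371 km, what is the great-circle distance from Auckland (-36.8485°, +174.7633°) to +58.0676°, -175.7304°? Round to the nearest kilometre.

10591 km

Δλ = -175.7304 − 174.7633 = -350.4937°; wrapped into (−180°, 180°]: 9.5063°.
Δφ = 58.0676 − -36.8485 = 94.9161°.
a = sin²(Δφ/2) + cos φ₁ · cos φ₂ · sin²(Δλ/2) = 0.545755.
c = 2·atan2(√a, √(1−a)) = 1.66243 rad → d = 6371·c ≈ 10591.37 km.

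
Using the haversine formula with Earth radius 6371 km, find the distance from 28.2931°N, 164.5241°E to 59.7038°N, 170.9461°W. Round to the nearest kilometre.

3956 km

Δλ = -170.9461 − 164.5241 = -335.4702°; wrapped into (−180°, 180°]: 24.5298°.
Δφ = 59.7038 − 28.2931 = 31.4107°.
a = sin²(Δφ/2) + cos φ₁ · cos φ₂ · sin²(Δλ/2) = 0.093319.
c = 2·atan2(√a, √(1−a)) = 0.62089 rad → d = 6371·c ≈ 3955.68 km.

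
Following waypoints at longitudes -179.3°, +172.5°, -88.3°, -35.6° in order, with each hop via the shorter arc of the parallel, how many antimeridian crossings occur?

2

Leg 1: -179.3° → +172.5°, shortest Δλ = -8.2° (west) — crosses 180°.
Leg 2: +172.5° → -88.3°, shortest Δλ = 99.2° (east) — crosses 180°.
Leg 3: -88.3° → -35.6°, shortest Δλ = 52.7° (east) — does not cross 180°.
Total crossings: 2.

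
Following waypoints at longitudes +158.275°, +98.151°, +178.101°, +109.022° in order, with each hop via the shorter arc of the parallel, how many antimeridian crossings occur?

0

Leg 1: +158.275° → +98.151°, shortest Δλ = -60.124° (west) — does not cross 180°.
Leg 2: +98.151° → +178.101°, shortest Δλ = 79.95° (east) — does not cross 180°.
Leg 3: +178.101° → +109.022°, shortest Δλ = -69.079° (west) — does not cross 180°.
Total crossings: 0.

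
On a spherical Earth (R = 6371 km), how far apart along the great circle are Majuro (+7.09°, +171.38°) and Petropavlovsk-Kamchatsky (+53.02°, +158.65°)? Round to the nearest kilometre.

Δλ = 158.65 − 171.38 = -12.73°.
Δφ = 53.02 − 7.09 = 45.93°.
a = sin²(Δφ/2) + cos φ₁ · cos φ₂ · sin²(Δλ/2) = 0.159568.
c = 2·atan2(√a, √(1−a)) = 0.82186 rad → d = 6371·c ≈ 5236.04 km.

5236 km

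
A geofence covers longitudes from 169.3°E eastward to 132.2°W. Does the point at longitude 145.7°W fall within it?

Band width going east from +169.3° to -132.2°: ((-132.2 − 169.3) mod 360) = 58.5°.
Offset of -145.7° east of the west edge: ((-145.7 − 169.3) mod 360) = 45.0°.
45.0° ≤ 58.5° ⇒ inside.

Yes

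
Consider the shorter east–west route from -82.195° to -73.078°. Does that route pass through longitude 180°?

No

Signed shortest Δλ = ((-73.078 − -82.195 + 180) mod 360) − 180 = 9.117°.
Going east by 9.117° from -82.195° reaches -73.078° without touching 180°.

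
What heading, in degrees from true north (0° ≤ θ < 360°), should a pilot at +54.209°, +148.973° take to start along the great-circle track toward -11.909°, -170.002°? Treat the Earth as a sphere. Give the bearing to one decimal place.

Δλ = -170.002 − 148.973 = -318.975°; wrapped into (−180°, 180°]: 41.025°.
θ = atan2( sin Δλ · cos φ₂ , cos φ₁ · sin φ₂ − sin φ₁ · cos φ₂ · cos Δλ )
  = atan2(0.64226, -0.71947) = 138.245° → normalised to [0°, 360°): 138.245°.

138.2°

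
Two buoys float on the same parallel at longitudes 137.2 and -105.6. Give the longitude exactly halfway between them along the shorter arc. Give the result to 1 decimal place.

-164.2°

Signed shortest Δλ from +137.2° to -105.6° is +117.2°.
Midpoint longitude = +137.2° + (+117.2°)/2 = +137.2° + 58.6° = +195.8°.
Normalise into (−180°, 180°]: -164.2°.
(The naïve average (+137.2 + -105.6)/2 = 15.8° is on the wrong side of the globe.)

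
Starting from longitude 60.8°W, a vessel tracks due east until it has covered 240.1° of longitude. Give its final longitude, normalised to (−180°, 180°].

Start at -60.8°; shift +240.1° → +179.3°.
+179.3° already lies in (−180°, 180°].

179.3°E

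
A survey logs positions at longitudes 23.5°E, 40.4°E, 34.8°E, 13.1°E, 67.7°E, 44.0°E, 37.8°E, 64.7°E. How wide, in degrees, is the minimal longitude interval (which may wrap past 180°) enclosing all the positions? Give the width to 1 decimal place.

Sort the longitudes: +13.1°, +23.5°, +34.8°, +37.8°, +40.4°, +44.0°, +64.7°, +67.7°.
Eastward gaps between consecutive values (wrapping around): 10.4°, 11.3°, 3.0°, 2.6°, 3.6°, 20.7°, 3.0°, 305.4°.
Largest gap = 305.4° ⇒ minimal covering band is its complement: 360° − 305.4° = 54.6°.
Band runs from +13.1° eastward to +67.7°.

54.6°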